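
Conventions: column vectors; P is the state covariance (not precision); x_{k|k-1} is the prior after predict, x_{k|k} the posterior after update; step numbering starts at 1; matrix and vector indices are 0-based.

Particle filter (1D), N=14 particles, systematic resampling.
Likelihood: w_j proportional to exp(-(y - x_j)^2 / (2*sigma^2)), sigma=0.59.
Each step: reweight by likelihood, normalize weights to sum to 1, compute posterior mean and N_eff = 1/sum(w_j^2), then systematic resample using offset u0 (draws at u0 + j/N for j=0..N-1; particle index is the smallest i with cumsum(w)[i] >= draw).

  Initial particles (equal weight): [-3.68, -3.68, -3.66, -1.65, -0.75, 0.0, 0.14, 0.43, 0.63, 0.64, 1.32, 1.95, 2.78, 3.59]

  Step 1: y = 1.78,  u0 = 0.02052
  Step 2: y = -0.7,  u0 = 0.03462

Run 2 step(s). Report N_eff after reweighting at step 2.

N_eff = 2.8335

step 1: w=[0.0000, 0.0000, 0.0000, 0.0000, 0.0000, 0.0045, 0.0089, 0.0310, 0.0636, 0.0657, 0.3136, 0.4077, 0.1011, 0.0038]  mean=1.6004  Neff=3.5182  idx=[7, 8, 9, 10, 10, 10, 10, 11, 11, 11, 11, 11, 11, 12]
step 2: w=[0.4900, 0.2417, 0.2326, 0.0087, 0.0087, 0.0087, 0.0087, 0.0001, 0.0001, 0.0001, 0.0001, 0.0001, 0.0001, 0.0000]  mean=0.5595  Neff=2.8335  idx=[0, 0, 0, 0, 0, 0, 0, 1, 1, 1, 2, 2, 2, 2]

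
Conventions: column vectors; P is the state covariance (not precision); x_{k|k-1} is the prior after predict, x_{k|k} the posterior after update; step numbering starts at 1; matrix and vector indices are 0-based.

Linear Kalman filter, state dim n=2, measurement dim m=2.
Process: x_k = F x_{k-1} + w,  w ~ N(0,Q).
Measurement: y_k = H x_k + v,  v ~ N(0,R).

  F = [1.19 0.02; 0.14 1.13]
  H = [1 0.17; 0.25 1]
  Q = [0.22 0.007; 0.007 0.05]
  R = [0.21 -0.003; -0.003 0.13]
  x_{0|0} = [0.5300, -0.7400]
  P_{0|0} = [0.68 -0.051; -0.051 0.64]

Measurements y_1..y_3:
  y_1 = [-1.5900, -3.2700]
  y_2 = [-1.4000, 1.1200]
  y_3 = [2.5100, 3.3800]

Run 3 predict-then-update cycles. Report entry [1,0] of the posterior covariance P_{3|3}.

step 1: x^-=[0.6159, -0.7620]  P^-=[1.1808 0.0660; 0.0660 0.8644]  S=[1.4382 0.5080; 0.5080 1.1012]  K=[0.8517 -0.0649; -0.1606 0.8740]  nu=[-2.0764, -2.6620]  x^+=[-0.9799, -2.7552]  P^+=[0.1890 -0.0582; -0.0582 0.1287]
step 2: x^-=[-1.2212, -3.2505]  P^-=[0.4849 -0.0371; -0.0371 0.1996]  S=[0.6880 0.1135; 0.1135 0.3413]  K=[0.6929 0.0161; -0.1021 0.5915]  nu=[0.3738, 4.6758]  x^+=[-0.8868, -0.5230]  P^+=[0.1519 -0.0380; -0.0380 0.0867]
step 3: x^-=[-1.0658, -0.7152]  P^-=[0.4334 -0.0169; -0.0169 0.1517]  S=[0.6420 0.1135; 0.1135 0.3003]  K=[0.6609 0.0547; -0.0782 0.5205]  nu=[3.6974, 4.3616]  x^+=[1.6163, 1.2661]  P^+=[0.1439 -0.0308; -0.0308 0.0756]

P_post[1,0] = -0.0308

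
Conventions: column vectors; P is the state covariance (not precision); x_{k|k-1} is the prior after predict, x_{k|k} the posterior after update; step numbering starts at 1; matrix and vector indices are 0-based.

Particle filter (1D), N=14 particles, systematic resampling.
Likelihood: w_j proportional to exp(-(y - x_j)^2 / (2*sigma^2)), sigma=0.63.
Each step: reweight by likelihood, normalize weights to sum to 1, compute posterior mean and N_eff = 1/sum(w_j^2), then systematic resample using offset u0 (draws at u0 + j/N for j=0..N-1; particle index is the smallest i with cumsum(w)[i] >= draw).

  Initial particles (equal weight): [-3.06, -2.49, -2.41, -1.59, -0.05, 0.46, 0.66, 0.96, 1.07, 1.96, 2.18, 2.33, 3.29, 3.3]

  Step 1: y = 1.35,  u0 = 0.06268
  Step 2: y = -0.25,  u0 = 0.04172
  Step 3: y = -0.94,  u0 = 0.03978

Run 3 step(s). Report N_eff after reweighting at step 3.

N_eff = 8.5903

step 1: w=[0.0000, 0.0000, 0.0000, 0.0000, 0.0207, 0.0900, 0.1341, 0.2016, 0.2212, 0.1528, 0.1025, 0.0728, 0.0021, 0.0020]  mean=1.2656  Neff=6.4395  idx=[5, 6, 6, 7, 7, 7, 8, 8, 8, 9, 9, 10, 10, 11]
step 2: w=[0.2587, 0.1720, 0.1720, 0.0772, 0.0772, 0.0772, 0.0544, 0.0544, 0.0544, 0.0010, 0.0010, 0.0003, 0.0003, 0.0001]  mean=0.7483  Neff=6.5446  idx=[0, 0, 0, 0, 1, 1, 2, 2, 3, 4, 4, 5, 7, 8]
step 3: w=[0.1533, 0.1533, 0.1533, 0.1533, 0.0720, 0.0720, 0.0720, 0.0720, 0.0192, 0.0192, 0.0192, 0.0192, 0.0112, 0.0112]  mean=0.5695  Neff=8.5903  idx=[0, 0, 1, 1, 2, 2, 3, 3, 3, 4, 5, 6, 7, 11]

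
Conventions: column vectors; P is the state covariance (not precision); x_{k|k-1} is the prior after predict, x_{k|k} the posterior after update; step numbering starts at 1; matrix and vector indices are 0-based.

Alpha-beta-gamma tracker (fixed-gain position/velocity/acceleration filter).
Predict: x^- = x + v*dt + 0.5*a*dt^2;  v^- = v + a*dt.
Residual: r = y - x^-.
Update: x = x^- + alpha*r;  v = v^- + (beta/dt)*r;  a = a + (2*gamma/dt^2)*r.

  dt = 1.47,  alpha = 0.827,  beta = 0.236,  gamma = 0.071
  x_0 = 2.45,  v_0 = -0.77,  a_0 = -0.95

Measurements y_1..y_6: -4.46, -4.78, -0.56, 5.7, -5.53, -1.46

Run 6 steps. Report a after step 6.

a_post = 0.5799

step 1: x_pred=0.2917  r=-4.7517  x^+=-3.6380  v^+=-2.9294  a^+=-1.2622
step 2: x_pred=-9.3079  r=4.5279  x^+=-5.5633  v^+=-4.0579  a^+=-0.9647
step 3: x_pred=-12.5708  r=12.0108  x^+=-2.6379  v^+=-3.5478  a^+=-0.1754
step 4: x_pred=-8.0427  r=13.7427  x^+=3.3225  v^+=-1.5994  a^+=0.7276
step 5: x_pred=1.7576  r=-7.2876  x^+=-4.2692  v^+=-1.6997  a^+=0.2487
step 6: x_pred=-6.4991  r=5.0391  x^+=-2.3318  v^+=-0.5251  a^+=0.5799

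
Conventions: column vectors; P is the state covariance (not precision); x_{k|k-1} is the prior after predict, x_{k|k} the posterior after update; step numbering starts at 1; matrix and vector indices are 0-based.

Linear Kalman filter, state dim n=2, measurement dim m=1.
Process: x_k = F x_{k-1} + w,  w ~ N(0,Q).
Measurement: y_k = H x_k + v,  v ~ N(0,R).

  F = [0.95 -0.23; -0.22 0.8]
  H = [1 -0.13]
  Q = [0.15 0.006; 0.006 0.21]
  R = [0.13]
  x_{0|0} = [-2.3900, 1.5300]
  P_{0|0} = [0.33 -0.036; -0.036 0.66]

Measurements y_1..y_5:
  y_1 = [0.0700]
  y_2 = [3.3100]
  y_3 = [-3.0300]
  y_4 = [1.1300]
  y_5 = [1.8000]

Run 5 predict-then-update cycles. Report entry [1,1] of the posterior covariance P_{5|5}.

step 1: x^-=[-2.6224, 1.7498]  P^-=[0.4985 -0.2136; -0.2136 0.6610]  S=[0.6952]  K=[0.7570; -0.4309]  nu=[2.9199]  x^+=[-0.4121, 0.4917]  P^+=[0.1001 0.0131; 0.0131 0.5320]
step 2: x^-=[-0.5046, 0.4840]  P^-=[0.2628 -0.1022; -0.1022 0.5507]  S=[0.4286]  K=[0.6440; -0.4054]  nu=[3.8775]  x^+=[1.9925, -1.0877]  P^+=[0.0850 0.0097; 0.0097 0.4803]
step 3: x^-=[2.1431, -1.3085]  P^-=[0.2479 -0.0922; -0.0922 0.5181]  S=[0.4106]  K=[0.6329; -0.3887]  nu=[-5.3432]  x^+=[-1.2384, 0.7682]  P^+=[0.0834 0.0088; 0.0088 0.4560]
step 4: x^-=[-1.3531, 0.8870]  P^-=[0.2456 -0.0882; -0.0882 0.5028]  S=[0.4070]  K=[0.6315; -0.3774]  nu=[2.5984]  x^+=[0.2879, -0.0937]  P^+=[0.0832 0.0088; 0.0088 0.4448]
step 5: x^-=[0.2950, -0.1383]  P^-=[0.2448 -0.0861; -0.0861 0.4956]  S=[0.4056]  K=[0.6312; -0.3712]  nu=[1.4870]  x^+=[1.2337, -0.6903]  P^+=[0.0832 0.0089; 0.0089 0.4397]

P_post[1,1] = 0.4397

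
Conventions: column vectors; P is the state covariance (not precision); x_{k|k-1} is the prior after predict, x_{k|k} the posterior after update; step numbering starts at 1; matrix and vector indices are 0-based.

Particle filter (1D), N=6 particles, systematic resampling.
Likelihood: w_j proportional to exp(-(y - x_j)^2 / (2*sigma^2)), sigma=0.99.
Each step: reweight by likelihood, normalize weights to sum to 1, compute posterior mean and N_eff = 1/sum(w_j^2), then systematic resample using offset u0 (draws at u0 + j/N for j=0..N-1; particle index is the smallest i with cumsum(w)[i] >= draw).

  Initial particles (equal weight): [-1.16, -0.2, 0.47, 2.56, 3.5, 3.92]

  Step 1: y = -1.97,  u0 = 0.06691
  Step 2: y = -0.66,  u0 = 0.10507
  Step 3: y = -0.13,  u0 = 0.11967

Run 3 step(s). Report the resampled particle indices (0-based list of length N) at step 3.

step 1: w=[0.7409, 0.2094, 0.0497, 0.0000, 0.0000, 0.0000]  mean=-0.8779  Neff=1.6800  idx=[0, 0, 0, 0, 0, 1]
step 2: w=[0.1661, 0.1661, 0.1661, 0.1661, 0.1661, 0.1694]  mean=-0.9974  Neff=5.9997  idx=[0, 1, 2, 3, 4, 5]
step 3: w=[0.1489, 0.1489, 0.1489, 0.1489, 0.1489, 0.2553]  mean=-0.9149  Neff=5.6790  idx=[0, 1, 3, 4, 5, 5]

resampled_idx = [0, 1, 3, 4, 5, 5]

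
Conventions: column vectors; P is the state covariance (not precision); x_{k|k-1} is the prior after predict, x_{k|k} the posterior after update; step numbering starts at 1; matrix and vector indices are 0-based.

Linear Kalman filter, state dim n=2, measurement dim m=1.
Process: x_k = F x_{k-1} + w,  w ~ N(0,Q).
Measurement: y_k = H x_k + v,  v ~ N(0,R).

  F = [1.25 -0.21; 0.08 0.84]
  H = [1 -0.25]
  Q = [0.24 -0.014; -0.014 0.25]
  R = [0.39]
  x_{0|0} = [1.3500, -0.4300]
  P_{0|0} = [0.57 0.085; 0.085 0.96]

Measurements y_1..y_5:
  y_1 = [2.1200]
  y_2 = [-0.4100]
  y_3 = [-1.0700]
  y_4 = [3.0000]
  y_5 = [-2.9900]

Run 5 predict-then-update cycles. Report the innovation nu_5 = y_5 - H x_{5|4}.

innov = [-5.0573]

step 1: x^-=[1.7778, -0.2532]  P^-=[1.1283 -0.0385; -0.0385 0.9424]  S=[1.5965]  K=[0.7128; -0.1717]  nu=[0.2789]  x^+=[1.9766, -0.3011]  P^+=[0.3172 0.1569; 0.1569 0.8954]
step 2: x^-=[2.5340, -0.0948]  P^-=[0.6928 0.0219; 0.0219 0.9049]  S=[1.1284]  K=[0.6091; -0.1811]  nu=[-2.9677]  x^+=[0.7264, 0.4427]  P^+=[0.2741 0.1463; 0.1463 0.8679]
step 3: x^-=[0.8150, 0.4300]  P^-=[0.6298 0.0115; 0.0115 0.8838]  S=[1.0693]  K=[0.5863; -0.1959]  nu=[-1.7775]  x^+=[-0.2271, 0.7781]  P^+=[0.2622 0.1343; 0.1343 0.8428]
step 4: x^-=[-0.4473, 0.6355]  P^-=[0.6164 0.0023; 0.0023 0.8644]  S=[1.0593]  K=[0.5814; -0.2018]  nu=[3.6062]  x^+=[1.6492, -0.0923]  P^+=[0.2584 0.1266; 0.1266 0.8212]
step 5: x^-=[2.0809, 0.0544]  P^-=[0.6135 -0.0022; -0.0022 0.8481]  S=[1.0576]  K=[0.5806; -0.2026]  nu=[-5.0573]  x^+=[-0.8553, 1.0789]  P^+=[0.2570 0.1222; 0.1222 0.8047]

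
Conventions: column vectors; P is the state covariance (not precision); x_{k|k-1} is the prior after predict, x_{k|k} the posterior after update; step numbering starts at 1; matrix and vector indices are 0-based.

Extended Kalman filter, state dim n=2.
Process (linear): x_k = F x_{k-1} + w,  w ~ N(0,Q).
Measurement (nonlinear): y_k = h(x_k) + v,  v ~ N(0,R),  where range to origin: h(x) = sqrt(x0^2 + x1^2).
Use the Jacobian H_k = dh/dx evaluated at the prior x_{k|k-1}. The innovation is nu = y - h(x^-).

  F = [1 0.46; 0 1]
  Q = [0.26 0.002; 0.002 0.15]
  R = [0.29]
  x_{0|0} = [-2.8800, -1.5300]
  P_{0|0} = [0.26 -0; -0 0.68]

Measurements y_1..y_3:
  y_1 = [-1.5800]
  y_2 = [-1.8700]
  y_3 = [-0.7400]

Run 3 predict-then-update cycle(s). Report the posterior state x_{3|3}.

x_post = [0.3140, -0.2214]

step 1: x^-=[-3.5838, -1.5300]  P^-=[0.6639 0.3148; 0.3148 0.8300]  H_jac=[-0.9197 -0.3926]  S=[1.2068]  K=[-0.6083; -0.5099]  nu=[-5.4767]  x^+=[-0.2521, 1.2627]  P^+=[0.2173 -0.0596; -0.0596 0.5162]
step 2: x^-=[0.3288, 1.2627]  P^-=[0.5317 0.1799; 0.1799 0.6662]  H_jac=[0.2520 0.9677]  S=[1.0354]  K=[0.2975; 0.6664]  nu=[-3.1749]  x^+=[-0.6158, -0.8531]  P^+=[0.4400 -0.0254; -0.0254 0.2063]
step 3: x^-=[-1.0082, -0.8531]  P^-=[0.7203 0.0715; 0.0715 0.3563]  H_jac=[-0.7634 -0.6460]  S=[0.9289]  K=[-0.6416; -0.3065]  nu=[-2.0607]  x^+=[0.3140, -0.2214]  P^+=[0.3379 -0.1112; -0.1112 0.2690]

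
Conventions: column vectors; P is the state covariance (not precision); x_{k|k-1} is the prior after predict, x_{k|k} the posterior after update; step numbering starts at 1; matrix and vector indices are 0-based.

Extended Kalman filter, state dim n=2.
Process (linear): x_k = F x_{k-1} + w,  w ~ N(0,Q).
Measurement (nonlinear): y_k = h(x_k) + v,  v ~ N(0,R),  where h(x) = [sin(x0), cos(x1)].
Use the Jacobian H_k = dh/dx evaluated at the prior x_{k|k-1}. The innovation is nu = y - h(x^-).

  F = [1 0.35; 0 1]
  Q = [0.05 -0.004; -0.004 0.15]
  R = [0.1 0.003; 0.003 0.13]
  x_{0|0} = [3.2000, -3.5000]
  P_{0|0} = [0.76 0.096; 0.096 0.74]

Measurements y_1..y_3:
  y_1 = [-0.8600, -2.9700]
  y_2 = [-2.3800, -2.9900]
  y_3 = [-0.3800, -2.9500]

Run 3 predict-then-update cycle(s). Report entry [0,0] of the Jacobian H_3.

H_jac[0,0] = 0.7012

step 1: x^-=[1.9750, -3.5000]  P^-=[0.9678 0.3510; 0.3510 0.8900]  H_jac=[-0.3933 0.0000; 0.0000 -0.3508]  S=[0.2497 0.0514; 0.0514 0.2395]  K=[-1.4841 -0.1954; -0.2976 -1.2396]  nu=[-1.7794, -2.0335]  x^+=[5.0133, -0.4498]  P^+=[0.3789 0.0851; 0.0851 0.4619]
step 2: x^-=[4.8559, -0.4498]  P^-=[0.5450 0.2428; 0.2428 0.6119]  H_jac=[0.1430 0.0000; 0.0000 0.4348]  S=[0.1111 0.0181; 0.0181 0.2457]  K=[0.6389 0.3826; 0.1377 1.0728]  nu=[-1.3903, -3.8905]  x^+=[2.4790, -4.8151]  P^+=[0.4548 0.1188; 0.1188 0.3217]
step 3: x^-=[0.7937, -4.8151]  P^-=[0.6274 0.2274; 0.2274 0.4717]  H_jac=[0.7012 0.0000; 0.0000 -0.9947]  S=[0.4085 -0.1556; -0.1556 0.5968]  K=[1.0355 -0.1090; 0.1008 -0.7600]  nu=[-1.0930, -3.0525]  x^+=[-0.0051, -2.6054]  P^+=[0.1472 0.0111; 0.0111 0.0990]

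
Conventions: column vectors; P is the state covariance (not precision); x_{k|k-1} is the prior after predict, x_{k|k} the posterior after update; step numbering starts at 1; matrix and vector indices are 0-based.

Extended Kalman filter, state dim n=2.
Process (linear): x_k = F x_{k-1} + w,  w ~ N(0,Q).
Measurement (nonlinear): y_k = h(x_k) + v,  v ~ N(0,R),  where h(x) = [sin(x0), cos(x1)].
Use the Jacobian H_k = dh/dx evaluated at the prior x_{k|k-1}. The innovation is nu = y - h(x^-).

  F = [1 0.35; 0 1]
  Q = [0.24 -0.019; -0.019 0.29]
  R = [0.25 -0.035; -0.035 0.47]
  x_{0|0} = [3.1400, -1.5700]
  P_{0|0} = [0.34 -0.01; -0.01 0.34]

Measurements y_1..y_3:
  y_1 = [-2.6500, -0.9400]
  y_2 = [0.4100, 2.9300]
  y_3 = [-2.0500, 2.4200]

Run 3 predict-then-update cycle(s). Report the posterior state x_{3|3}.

x_post = [4.7305, 0.3442]

step 1: x^-=[2.5905, -1.5700]  P^-=[0.6147 0.0900; 0.0900 0.6300]  H_jac=[-0.8520 0.0000; 0.0000 1.0000]  S=[0.6961 -0.1117; -0.1117 1.1000]  K=[-0.7513 0.0055; -0.0186 0.5708]  nu=[-3.1736, -0.9408]  x^+=[4.9698, -2.0481]  P^+=[0.2207 0.0289; 0.0289 0.2689]
step 2: x^-=[4.2529, -2.0481]  P^-=[0.5139 0.1040; 0.1040 0.5589]  H_jac=[-0.4435 0.0000; 0.0000 0.8882]  S=[0.3511 -0.0760; -0.0760 0.9110]  K=[-0.6387 0.0482; -0.0137 0.5438]  nu=[1.3063, 3.3894]  x^+=[3.5818, -0.2227]  P^+=[0.3639 0.0507; 0.0507 0.2883]
step 3: x^-=[3.5039, -0.2227]  P^-=[0.6747 0.1326; 0.1326 0.5783]  H_jac=[-0.9351 0.0000; 0.0000 0.2209]  S=[0.8399 -0.0624; -0.0624 0.4982]  K=[-0.7538 -0.0356; -0.1297 0.2402]  nu=[-1.6956, 1.4447]  x^+=[4.7305, 0.3442]  P^+=[0.2002 0.0437; 0.0437 0.5315]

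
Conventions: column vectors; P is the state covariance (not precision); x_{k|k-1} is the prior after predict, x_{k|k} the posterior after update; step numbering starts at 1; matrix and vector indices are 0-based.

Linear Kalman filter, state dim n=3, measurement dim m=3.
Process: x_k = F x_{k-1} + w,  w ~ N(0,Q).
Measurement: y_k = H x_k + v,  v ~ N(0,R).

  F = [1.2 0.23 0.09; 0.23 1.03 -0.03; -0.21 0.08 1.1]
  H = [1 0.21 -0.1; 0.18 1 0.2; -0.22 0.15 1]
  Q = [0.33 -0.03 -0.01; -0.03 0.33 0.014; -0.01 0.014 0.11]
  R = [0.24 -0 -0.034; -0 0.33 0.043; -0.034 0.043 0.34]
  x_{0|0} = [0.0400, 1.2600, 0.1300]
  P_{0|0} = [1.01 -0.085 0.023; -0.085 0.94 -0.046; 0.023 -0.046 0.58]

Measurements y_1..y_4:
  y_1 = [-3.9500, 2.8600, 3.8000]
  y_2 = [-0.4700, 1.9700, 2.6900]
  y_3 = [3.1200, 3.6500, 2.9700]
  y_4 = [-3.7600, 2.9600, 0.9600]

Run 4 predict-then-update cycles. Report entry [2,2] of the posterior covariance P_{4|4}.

P_post[2,2] = 0.1679

step 1: x^-=[0.3495, 1.3031, 0.2354]  P^-=[1.7950 0.3560 -0.1759; 0.3560 1.3434 -0.0057; -0.1759 -0.0057 0.8465]  S=[2.2876 0.9261 -0.6151; 0.9261 1.8787 0.2442; -0.6151 0.2442 1.3558]  K=[0.8689 -0.0893 0.0287; -0.0639 0.7911 -0.0848; 0.1089 -0.0765 0.7155]  nu=[-4.5496, 1.4469, 3.4460]  x^+=[-3.6338, 2.4460, 2.0947]  P^+=[0.2275 -0.0768 0.0379; -0.0768 0.2816 -0.0518; 0.0379 -0.0518 0.2524]
step 2: x^-=[-3.6095, 1.6208, 3.2629]  P^-=[0.6382 -0.0051 -0.0049; -0.0051 0.6073 -0.0156; -0.0049 -0.0156 0.4032]  S=[0.9085 0.2290 -0.2042; 0.2290 0.9657 0.1737; -0.2042 0.1737 0.7855]  K=[0.7205 -0.0609 0.0148; -0.0381 0.6436 -0.0547; 0.0817 -0.0508 0.5441]  nu=[3.1254, 0.3463, -1.6101]  x^+=[-1.4025, 1.8127, 2.6246]  P^+=[0.1876 -0.0588 0.0280; -0.0588 0.2280 -0.0368; 0.0280 -0.0368 0.1917]
step 3: x^-=[-1.0299, 1.4658, 3.3266]  P^-=[0.5858 -0.0042 -0.0100; -0.0042 0.5560 -0.0053; -0.0100 -0.0053 0.3343]  S=[0.8541 0.2097 -0.1905; 0.2097 0.9140 0.1641; -0.1905 0.1641 0.7182]  K=[0.6996 -0.0525 0.0033; -0.0284 0.6198 -0.0391; 0.0676 -0.0388 0.4942]  nu=[4.1747, 1.7043, -0.8030]  x^+=[1.7987, 2.4349, 3.1457]  P^+=[0.1815 -0.0545 0.0232; -0.0545 0.2188 -0.0305; 0.0232 -0.0305 0.1737]
step 4: x^-=[3.0015, 2.8272, 3.2773]  P^-=[0.5781 -0.0017 -0.0149; -0.0017 0.5476 -0.0001; -0.0149 -0.0001 0.3154]  S=[0.8476 0.2082 -0.1909; 0.2082 0.9072 0.1635; -0.1909 0.1635 0.7023]  K=[0.6950 -0.0496 -0.0022; -0.0247 0.6148 -0.0325; 0.0612 -0.0338 0.4782]  nu=[-7.0275, -1.0630, -2.0811]  x^+=[-1.8254, 2.4151, 1.8881]  P^+=[0.1801 -0.0531 0.0211; -0.0531 0.2166 -0.0280; 0.0211 -0.0280 0.1679]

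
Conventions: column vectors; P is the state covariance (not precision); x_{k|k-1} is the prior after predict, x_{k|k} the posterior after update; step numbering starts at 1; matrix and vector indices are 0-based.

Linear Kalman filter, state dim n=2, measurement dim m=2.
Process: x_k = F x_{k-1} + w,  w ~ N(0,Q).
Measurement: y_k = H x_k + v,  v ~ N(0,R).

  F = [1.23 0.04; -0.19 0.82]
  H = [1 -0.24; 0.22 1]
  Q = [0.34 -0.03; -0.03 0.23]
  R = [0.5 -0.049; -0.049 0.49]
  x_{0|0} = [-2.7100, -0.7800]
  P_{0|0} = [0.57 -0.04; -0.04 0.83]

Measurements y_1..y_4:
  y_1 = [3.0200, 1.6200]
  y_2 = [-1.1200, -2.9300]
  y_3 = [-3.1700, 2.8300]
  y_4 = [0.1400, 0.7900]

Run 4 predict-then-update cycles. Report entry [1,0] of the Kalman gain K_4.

K[1,0] = -0.1347

step 1: x^-=[-3.3645, -0.1247]  P^-=[1.1997 -0.1760; -0.1760 0.8211]  S=[1.8315 -0.1489; -0.1489 1.2917]  K=[0.6901 0.1476; -0.1559 0.5877]  nu=[6.3546, 2.4849]  x^+=[1.3876, 0.3448]  P^+=[0.3297 -0.0340; -0.0340 0.3031]
step 2: x^-=[1.7205, 0.0191]  P^-=[0.8359 -0.1312; -0.1312 0.4563]  S=[1.4251 -0.0989; -0.0989 0.9291]  K=[0.6171 0.1224; -0.1380 0.4454]  nu=[-2.8360, -3.3276]  x^+=[-0.4370, -1.0718]  P^+=[0.2942 -0.0350; -0.0350 0.2327]
step 3: x^-=[-0.5803, -0.7958]  P^-=[0.7820 -0.1261; -0.1261 0.4080]  S=[1.3660 -0.0943; -0.0943 0.8803]  K=[0.6027 0.1167; -0.1352 0.4174]  nu=[-2.7807, 3.7535]  x^+=[-1.8180, 1.1469]  P^+=[0.2871 -0.0355; -0.0355 0.2190]
step 4: x^-=[-2.1902, 1.2859]  P^-=[0.7712 -0.1254; -0.1254 0.3987]  S=[1.3544 -0.0938; -0.0938 0.8708]  K=[0.5996 0.1154; -0.1347 0.4116]  nu=[2.6388, -0.0140]  x^+=[-0.6095, 0.9245]  P^+=[0.2856 -0.0357; -0.0357 0.2161]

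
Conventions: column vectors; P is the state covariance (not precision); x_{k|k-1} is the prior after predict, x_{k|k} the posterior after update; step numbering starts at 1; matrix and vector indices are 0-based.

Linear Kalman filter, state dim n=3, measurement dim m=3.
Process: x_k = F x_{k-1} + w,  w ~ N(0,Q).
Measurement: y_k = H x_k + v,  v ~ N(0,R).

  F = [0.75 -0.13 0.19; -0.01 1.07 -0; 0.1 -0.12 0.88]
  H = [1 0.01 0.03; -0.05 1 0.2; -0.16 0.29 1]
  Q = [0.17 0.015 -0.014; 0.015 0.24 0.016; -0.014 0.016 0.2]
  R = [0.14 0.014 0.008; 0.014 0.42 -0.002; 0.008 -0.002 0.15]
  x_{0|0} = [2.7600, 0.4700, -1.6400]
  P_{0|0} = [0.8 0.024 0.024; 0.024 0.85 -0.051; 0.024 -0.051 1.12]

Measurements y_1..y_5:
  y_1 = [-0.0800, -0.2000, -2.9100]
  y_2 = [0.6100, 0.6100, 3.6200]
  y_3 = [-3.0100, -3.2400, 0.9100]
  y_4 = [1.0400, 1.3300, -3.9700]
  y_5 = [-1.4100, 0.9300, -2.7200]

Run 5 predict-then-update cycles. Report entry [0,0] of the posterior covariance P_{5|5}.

step 1: x^-=[1.6973, 0.4753, -1.2236]  P^-=[0.6795 -0.1004 0.2673; -0.1004 1.2127 -0.1396; 0.2673 -0.1396 1.1020]  S=[0.8345 -0.0529 0.1704; -0.0529 1.6274 0.4234; 0.1704 0.4234 1.2142]  K=[0.8213 -0.0228 -0.0006; -0.0500 0.7465 -0.0654; 0.1673 -0.1818 0.8790]  nu=[-1.7453, -0.3457, -1.5527]  x^+=[0.2727, 0.4061, -2.8175]  P^+=[0.1139 0.0028 0.0239; 0.0028 0.3348 -0.1083; 0.0239 -0.1083 0.1688]
step 2: x^-=[-0.3836, 0.4318, -2.5009]  P^-=[0.2574 -0.0522 0.0588; -0.0522 0.6232 -0.1290; 0.0588 -0.1290 0.3637]  S=[0.4002 -0.0351 0.0206; -0.0351 1.0109 0.1213; 0.0206 0.1213 0.4839]  K=[0.6446 -0.0286 -0.0151; -0.0714 0.5937 -0.0217; 0.1239 -0.1363 0.6838]  nu=[1.0643, 0.6592, 5.9343]  x^+=[0.1938, 0.6186, 1.5986]  P^+=[0.0892 -0.0020 0.0178; -0.0020 0.2647 -0.0821; 0.0178 -0.0821 0.1305]
step 3: x^-=[0.3687, 0.6599, 1.3519]  P^-=[0.2389 -0.0409 0.0422; -0.0409 0.5431 -0.0958; 0.0422 -0.0958 0.3263]  S=[0.3809 -0.0261 0.0096; -0.0261 0.9417 0.1250; 0.0096 0.1250 0.4628]  K=[0.6282 -0.0267 -0.0228; -0.0624 0.5571 -0.0017; 0.1092 -0.1193 0.6604]  nu=[-3.4258, -4.1519, -0.5743]  x^+=[-1.6595, -1.4384, 1.0937]  P^+=[0.0869 -0.0012 0.0159; -0.0012 0.2478 -0.0739; 0.0159 -0.0739 0.1242]
step 4: x^-=[-0.8498, -1.5225, 0.9691]  P^-=[0.2360 -0.0362 0.0382; -0.0362 0.5238 -0.0858; 0.0382 -0.0858 0.3190]  S=[0.3778 -0.0219 0.0073; -0.0219 0.9257 0.1280; 0.0073 0.1280 0.4605]  K=[0.6257 -0.0253 -0.0247; -0.0569 0.5472 0.0049; 0.1049 -0.1140 0.6555]  nu=[1.8760, 2.6161, -4.6336]  x^+=[0.3722, -0.2205, -2.1696]  P^+=[0.0866 -0.0006 0.0154; -0.0006 0.2433 -0.0715; 0.0154 -0.0715 0.1226]
step 5: x^-=[-0.1045, -0.2396, -1.8456]  P^-=[0.2353 -0.0345 0.0371; -0.0345 0.5186 -0.0828; 0.0371 -0.0828 0.3171]  S=[0.3771 -0.0204 0.0068; -0.0204 0.9214 0.1291; 0.0068 0.1291 0.4600]  K=[0.6250 -0.0248 -0.0252; -0.0549 0.5445 0.0070; 0.1035 -0.1124 0.6542]  nu=[-1.2478, 1.5335, -0.8216]  x^+=[-0.9016, 0.6582, -2.6846]  P^+=[0.0865 -0.0003 0.0152; -0.0003 0.2420 -0.0707; 0.0152 -0.0707 0.1221]

P_post[0,0] = 0.0865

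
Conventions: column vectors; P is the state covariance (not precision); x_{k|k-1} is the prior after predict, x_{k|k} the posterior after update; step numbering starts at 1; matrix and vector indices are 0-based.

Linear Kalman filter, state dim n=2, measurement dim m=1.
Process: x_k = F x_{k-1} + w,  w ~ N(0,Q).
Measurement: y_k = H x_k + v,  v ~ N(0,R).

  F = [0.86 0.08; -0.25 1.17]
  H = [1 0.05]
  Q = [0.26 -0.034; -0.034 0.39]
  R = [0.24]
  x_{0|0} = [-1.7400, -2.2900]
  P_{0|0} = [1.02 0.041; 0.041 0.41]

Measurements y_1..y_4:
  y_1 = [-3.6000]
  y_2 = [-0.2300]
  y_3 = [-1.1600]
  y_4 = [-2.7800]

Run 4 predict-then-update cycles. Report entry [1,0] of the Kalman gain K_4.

K[1,0] = 0.5313

step 1: x^-=[-1.6796, -2.2443]  P^-=[1.0227 -0.1745; -0.1745 0.9910]  S=[1.2477]  K=[0.8127; -0.1001]  nu=[-1.8082]  x^+=[-3.1490, -2.0632]  P^+=[0.1987 -0.0730; -0.0730 0.9785]
step 2: x^-=[-2.8732, -1.6267]  P^-=[0.4032 -0.0571; -0.0571 1.7846]  S=[0.6419]  K=[0.6236; 0.0501]  nu=[2.7246]  x^+=[-1.1741, -1.4903]  P^+=[0.1535 -0.0771; -0.0771 1.7830]
step 3: x^-=[-1.1290, -1.4501]  P^-=[0.3743 0.0238; 0.0238 2.8854]  S=[0.6239]  K=[0.6019; 0.2694]  nu=[0.0415]  x^+=[-1.1040, -1.4389]  P^+=[0.1483 -0.0774; -0.0774 2.8401]
step 4: x^-=[-1.0646, -1.4075]  P^-=[0.3772 0.1237; 0.1237 4.3324]  S=[0.6404]  K=[0.5987; 0.5313]  nu=[-1.6451]  x^+=[-2.0494, -2.2816]  P^+=[0.1477 -0.0801; -0.0801 4.1516]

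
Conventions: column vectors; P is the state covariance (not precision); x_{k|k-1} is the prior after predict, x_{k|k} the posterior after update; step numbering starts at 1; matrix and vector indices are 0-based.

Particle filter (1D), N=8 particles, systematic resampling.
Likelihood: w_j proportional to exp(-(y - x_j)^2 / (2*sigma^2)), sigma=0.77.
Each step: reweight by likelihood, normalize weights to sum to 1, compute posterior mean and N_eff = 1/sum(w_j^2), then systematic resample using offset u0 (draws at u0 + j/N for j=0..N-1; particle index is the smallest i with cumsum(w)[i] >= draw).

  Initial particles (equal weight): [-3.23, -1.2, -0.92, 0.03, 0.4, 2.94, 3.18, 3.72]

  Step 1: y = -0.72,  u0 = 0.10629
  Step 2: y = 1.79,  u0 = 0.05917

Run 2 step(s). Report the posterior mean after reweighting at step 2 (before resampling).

post_mean = 0.2169

step 1: w=[0.0018, 0.2978, 0.3497, 0.2251, 0.1256, 0.0000, 0.0000, 0.0000]  mean=-0.6279  Neff=3.6044  idx=[1, 1, 2, 2, 2, 3, 3, 4]
step 2: w=[0.0015, 0.0015, 0.0058, 0.0058, 0.0058, 0.2096, 0.2096, 0.5602]  mean=0.2169  Neff=2.4888  idx=[5, 5, 6, 6, 7, 7, 7, 7]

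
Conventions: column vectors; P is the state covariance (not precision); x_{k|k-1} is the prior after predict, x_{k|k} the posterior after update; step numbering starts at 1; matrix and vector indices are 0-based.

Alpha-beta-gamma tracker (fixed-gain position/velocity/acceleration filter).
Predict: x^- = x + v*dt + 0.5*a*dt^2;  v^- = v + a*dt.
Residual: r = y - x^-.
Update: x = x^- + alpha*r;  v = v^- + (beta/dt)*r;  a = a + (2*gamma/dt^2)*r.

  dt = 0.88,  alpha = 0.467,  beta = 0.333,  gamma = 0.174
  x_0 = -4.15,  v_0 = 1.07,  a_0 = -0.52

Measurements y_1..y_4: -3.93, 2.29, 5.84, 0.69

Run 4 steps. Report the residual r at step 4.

resid = -8.9647

step 1: x_pred=-3.4097  r=-0.5203  x^+=-3.6527  v^+=0.4155  a^+=-0.7538
step 2: x_pred=-3.5789  r=5.8689  x^+=-0.8381  v^+=1.9730  a^+=1.8836
step 3: x_pred=1.6275  r=4.2125  x^+=3.5947  v^+=5.2246  a^+=3.7766
step 4: x_pred=9.6547  r=-8.9647  x^+=5.4682  v^+=5.1557  a^+=-0.2520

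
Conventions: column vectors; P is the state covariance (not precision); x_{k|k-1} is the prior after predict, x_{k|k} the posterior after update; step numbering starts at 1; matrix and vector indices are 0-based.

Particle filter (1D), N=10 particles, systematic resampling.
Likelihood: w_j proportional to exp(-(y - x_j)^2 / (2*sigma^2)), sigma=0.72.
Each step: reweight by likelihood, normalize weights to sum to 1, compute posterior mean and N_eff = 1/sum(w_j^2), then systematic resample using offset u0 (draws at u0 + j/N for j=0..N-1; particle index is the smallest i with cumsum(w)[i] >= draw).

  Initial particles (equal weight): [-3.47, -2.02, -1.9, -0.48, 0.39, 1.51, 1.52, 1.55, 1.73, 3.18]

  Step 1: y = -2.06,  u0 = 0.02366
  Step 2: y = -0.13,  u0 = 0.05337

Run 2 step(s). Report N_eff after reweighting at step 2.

step 1: w=[0.0664, 0.4509, 0.4406, 0.0407, 0.0014, 0.0000, 0.0000, 0.0000, 0.0000, 0.0000]  mean=-1.9974  Neff=2.4779  idx=[0, 1, 1, 1, 1, 2, 2, 2, 2, 2]
step 2: w=[0.0001, 0.0859, 0.0859, 0.0859, 0.0859, 0.1312, 0.1312, 0.1312, 0.1312, 0.1312]  mean=-1.9413  Neff=8.6458  idx=[1, 2, 3, 5, 5, 6, 7, 8, 8, 9]

N_eff = 8.6458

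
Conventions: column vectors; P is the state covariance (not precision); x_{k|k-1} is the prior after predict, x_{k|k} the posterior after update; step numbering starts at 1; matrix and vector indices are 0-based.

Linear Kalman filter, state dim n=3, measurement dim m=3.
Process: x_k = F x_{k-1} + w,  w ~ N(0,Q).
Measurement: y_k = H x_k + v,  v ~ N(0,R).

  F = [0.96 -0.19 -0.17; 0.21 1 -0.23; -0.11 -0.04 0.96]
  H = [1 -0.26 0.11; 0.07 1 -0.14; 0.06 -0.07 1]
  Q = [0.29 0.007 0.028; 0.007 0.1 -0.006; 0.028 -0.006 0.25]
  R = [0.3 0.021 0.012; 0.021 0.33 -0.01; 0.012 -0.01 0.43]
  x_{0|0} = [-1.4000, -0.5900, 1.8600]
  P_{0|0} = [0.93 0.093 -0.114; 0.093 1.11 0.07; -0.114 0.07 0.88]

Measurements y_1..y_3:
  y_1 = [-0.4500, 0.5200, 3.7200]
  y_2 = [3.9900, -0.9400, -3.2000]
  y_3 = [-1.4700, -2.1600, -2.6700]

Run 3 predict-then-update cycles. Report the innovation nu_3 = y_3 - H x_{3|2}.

innov = [-3.6271, -2.2086, -2.1454]

step 1: x^-=[-1.5481, -1.3118, 1.9632]  P^-=[1.2204 0.1240 -0.3265; 0.1240 1.3154 -0.2352; -0.3265 -0.2352 1.0936]  S=[1.4997 -0.1220 -0.0468; -0.1220 1.7625 -0.5009; -0.0468 -0.5009 1.5271]  K=[0.7795 0.1728 -0.0909; -0.0983 0.7750 0.0417; -0.0782 -0.0402 0.6985]  nu=[0.5411, 2.2150, 1.7579]  x^+=[-0.9033, 0.4250, 3.0596]  P^+=[0.2543 0.0505 -0.0432; 0.0505 0.2531 0.0237; -0.0432 0.0237 0.3041]
step 2: x^-=[-1.4681, -0.4684, 3.0196]  P^-=[0.5395 0.0766 -0.0922; 0.0766 0.3948 -0.0819; -0.0922 -0.0819 0.5414]  S=[0.8173 0.0232 0.0337; 0.0232 0.7736 -0.1954; 0.0337 -0.1954 0.9751]  K=[0.6222 0.1302 -0.0623; -0.0581 0.5343 0.0014; -0.0341 -0.0744 0.5418]  nu=[5.0041, 0.0539, -6.1643]  x^+=[2.0363, -0.7390, -0.4946]  P^+=[0.2019 0.0383 -0.0300; 0.0383 0.1730 0.0044; -0.0300 0.0044 0.2354]
step 3: x^-=[2.1793, -0.1976, -0.6692]  P^-=[0.4852 0.0664 -0.0601; 0.0664 0.3113 -0.0767; -0.0601 -0.0767 0.4760]  S=[0.7687 0.0286 0.0535; 0.0286 0.6850 -0.1739; 0.0535 -0.1739 0.9122]  K=[0.5993 0.1208 -0.0512; -0.0469 0.4764 -0.0100; -0.0163 -0.0857 0.5084]  nu=[-3.6271, -2.2086, -2.1454]  x^+=[-0.1513, -1.0581, -1.5115]  P^+=[0.1938 0.0359 -0.0251; 0.0359 0.1537 -0.0010; -0.0251 -0.0010 0.2207]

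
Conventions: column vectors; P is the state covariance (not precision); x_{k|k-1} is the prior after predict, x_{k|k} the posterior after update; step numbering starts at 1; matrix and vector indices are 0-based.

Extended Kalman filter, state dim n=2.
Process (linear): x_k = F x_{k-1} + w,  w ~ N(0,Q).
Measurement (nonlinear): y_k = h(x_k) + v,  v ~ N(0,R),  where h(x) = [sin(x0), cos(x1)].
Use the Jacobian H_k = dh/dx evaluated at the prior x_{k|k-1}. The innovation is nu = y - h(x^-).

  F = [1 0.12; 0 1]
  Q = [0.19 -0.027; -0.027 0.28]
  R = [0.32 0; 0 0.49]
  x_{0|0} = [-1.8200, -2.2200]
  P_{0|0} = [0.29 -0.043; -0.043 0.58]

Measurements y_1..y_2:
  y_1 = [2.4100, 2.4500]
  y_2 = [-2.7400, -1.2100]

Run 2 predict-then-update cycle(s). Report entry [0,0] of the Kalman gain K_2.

K[0,0] = -0.6529

step 1: x^-=[-2.0864, -2.2200]  P^-=[0.4780 -0.0004; -0.0004 0.8600]  H_jac=[-0.4931 0.0000; 0.0000 0.7966]  S=[0.4362 0.0002; 0.0002 1.0357]  K=[-0.5403 -0.0002; 0.0002 0.6614]  nu=[3.2800, 3.0546]  x^+=[-3.8594, -0.1989]  P^+=[0.3507 -0.0001; -0.0001 0.4069]
step 2: x^-=[-3.8832, -0.1989]  P^-=[0.5465 0.0217; 0.0217 0.6869]  H_jac=[-0.7374 0.0000; 0.0000 0.1976]  S=[0.6171 -0.0032; -0.0032 0.5168]  K=[-0.6529 0.0043; -0.0246 0.2624]  nu=[-3.4155, -2.1903]  x^+=[-1.6625, -0.6898]  P^+=[0.2834 0.0107; 0.0107 0.6509]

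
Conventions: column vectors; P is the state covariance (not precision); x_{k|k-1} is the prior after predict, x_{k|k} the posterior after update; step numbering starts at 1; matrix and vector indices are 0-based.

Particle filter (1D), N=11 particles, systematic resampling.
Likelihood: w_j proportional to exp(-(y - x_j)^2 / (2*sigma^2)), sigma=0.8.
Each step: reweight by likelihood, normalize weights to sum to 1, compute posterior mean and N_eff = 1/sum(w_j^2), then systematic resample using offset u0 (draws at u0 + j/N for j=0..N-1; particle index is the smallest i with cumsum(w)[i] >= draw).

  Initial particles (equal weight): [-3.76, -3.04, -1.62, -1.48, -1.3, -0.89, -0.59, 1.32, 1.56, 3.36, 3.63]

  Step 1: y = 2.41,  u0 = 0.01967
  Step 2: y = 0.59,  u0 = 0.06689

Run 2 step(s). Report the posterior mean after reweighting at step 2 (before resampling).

post_mean = 1.4262

step 1: w=[0.0000, 0.0000, 0.0000, 0.0000, 0.0000, 0.0001, 0.0005, 0.2231, 0.3210, 0.2789, 0.1764]  mean=2.3722  Neff=3.8213  idx=[7, 7, 7, 8, 8, 8, 9, 9, 9, 10, 10]
step 2: w=[0.1925, 0.1925, 0.1925, 0.1400, 0.1400, 0.1400, 0.0007, 0.0007, 0.0007, 0.0002, 0.0002]  mean=1.4262  Neff=5.8844  idx=[0, 0, 1, 1, 2, 2, 3, 3, 4, 5, 5]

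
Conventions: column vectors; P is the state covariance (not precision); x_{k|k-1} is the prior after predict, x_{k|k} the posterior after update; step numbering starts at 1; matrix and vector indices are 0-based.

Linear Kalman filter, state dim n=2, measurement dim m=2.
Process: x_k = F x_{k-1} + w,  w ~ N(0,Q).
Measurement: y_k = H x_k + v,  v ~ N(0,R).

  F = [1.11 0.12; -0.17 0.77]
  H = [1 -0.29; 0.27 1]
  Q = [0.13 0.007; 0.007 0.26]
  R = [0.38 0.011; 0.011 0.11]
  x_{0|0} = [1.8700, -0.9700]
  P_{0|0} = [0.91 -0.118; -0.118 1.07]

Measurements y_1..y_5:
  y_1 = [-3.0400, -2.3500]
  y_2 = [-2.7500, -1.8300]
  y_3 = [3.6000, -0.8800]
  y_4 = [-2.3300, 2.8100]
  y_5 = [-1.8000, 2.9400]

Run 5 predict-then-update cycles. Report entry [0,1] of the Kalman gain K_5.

step 1: x^-=[1.9593, -1.0648]  P^-=[1.2352 -0.1643; -0.1643 0.9516]  S=[1.7905 -0.0829; -0.0829 1.0629]  K=[0.7265 0.2158; -0.2071 0.8374]  nu=[-5.3081, -1.8142]  x^+=[-2.2884, -1.4846]  P^+=[0.2667 -0.0403; -0.0403 0.1007]
step 2: x^-=[-2.7182, -0.7541]  P^-=[0.4494 -0.0676; -0.0676 0.3380]  S=[0.8970 -0.0280; -0.0280 0.4442]  K=[0.5276 0.1542; -0.1625 0.7095]  nu=[-0.2504, -0.3420]  x^+=[-2.9031, -0.9560]  P^+=[0.1936 -0.0295; -0.0295 0.0842]
step 3: x^-=[-3.3372, -0.2426]  P^-=[0.3619 -0.0464; -0.0464 0.3233]  S=[0.7960 -0.0278; -0.0278 0.4346]  K=[0.4768 0.1486; -0.1514 0.7053]  nu=[6.8668, 0.2636]  x^+=[-0.0242, -1.0965]  P^+=[0.1753 -0.0258; -0.0258 0.0829]
step 4: x^-=[-0.1584, -0.8402]  P^-=[0.3404 -0.0399; -0.0399 0.3209]  S=[0.7705 -0.0270; -0.0270 0.4342]  K=[0.4620 0.1484; -0.1479 0.7052]  nu=[-2.4152, 3.6929]  x^+=[-0.7261, 2.1212]  P^+=[0.1701 -0.0245; -0.0245 0.0826]
step 5: x^-=[-0.5514, 1.7567]  P^-=[0.3342 -0.0379; -0.0379 0.3203]  S=[0.7631 -0.0266; -0.0266 0.4342]  K=[0.4575 0.1485; -0.1468 0.7051]  nu=[-0.7392, 1.3321]  x^+=[-0.6917, 2.8046]  P^+=[0.1685 -0.0241; -0.0241 0.0825]

K[0,1] = 0.1485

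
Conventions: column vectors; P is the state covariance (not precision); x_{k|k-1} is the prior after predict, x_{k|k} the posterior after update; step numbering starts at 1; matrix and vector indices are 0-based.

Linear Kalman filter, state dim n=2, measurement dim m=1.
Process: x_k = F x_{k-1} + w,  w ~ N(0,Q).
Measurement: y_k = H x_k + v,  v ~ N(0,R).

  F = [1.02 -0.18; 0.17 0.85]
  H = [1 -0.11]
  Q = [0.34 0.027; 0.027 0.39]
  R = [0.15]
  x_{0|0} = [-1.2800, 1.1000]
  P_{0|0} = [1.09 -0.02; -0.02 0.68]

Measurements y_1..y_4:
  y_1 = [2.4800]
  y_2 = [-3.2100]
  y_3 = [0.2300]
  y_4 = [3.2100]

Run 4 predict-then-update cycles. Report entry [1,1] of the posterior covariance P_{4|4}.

step 1: x^-=[-1.5036, 0.7174]  P^-=[1.5034 0.0952; 0.0952 0.9070]  S=[1.6434]  K=[0.9084; -0.0028]  nu=[4.0625]  x^+=[2.1869, 0.7062]  P^+=[0.1472 0.0994; 0.0994 0.9070]
step 2: x^-=[2.1035, 0.9720]  P^-=[0.4860 -0.0031; -0.0031 1.0783]  S=[0.6498]  K=[0.7485; -0.1874]  nu=[-5.2066]  x^+=[-1.7938, 1.9477]  P^+=[0.1220 0.0880; 0.0880 1.0555]
step 3: x^-=[-2.1803, 1.3506]  P^-=[0.4688 -0.0397; -0.0397 1.1815]  S=[0.6418]  K=[0.7372; -0.2644]  nu=[2.5589]  x^+=[-0.2939, 0.6739]  P^+=[0.1200 0.0854; 0.0854 1.1367]
step 4: x^-=[-0.4211, 0.5229]  P^-=[0.4703 -0.0547; -0.0547 1.2394]  S=[0.6473]  K=[0.7358; -0.2951]  nu=[3.6886]  x^+=[2.2930, -0.5657]  P^+=[0.1198 0.0859; 0.0859 1.1830]

P_post[1,1] = 1.1830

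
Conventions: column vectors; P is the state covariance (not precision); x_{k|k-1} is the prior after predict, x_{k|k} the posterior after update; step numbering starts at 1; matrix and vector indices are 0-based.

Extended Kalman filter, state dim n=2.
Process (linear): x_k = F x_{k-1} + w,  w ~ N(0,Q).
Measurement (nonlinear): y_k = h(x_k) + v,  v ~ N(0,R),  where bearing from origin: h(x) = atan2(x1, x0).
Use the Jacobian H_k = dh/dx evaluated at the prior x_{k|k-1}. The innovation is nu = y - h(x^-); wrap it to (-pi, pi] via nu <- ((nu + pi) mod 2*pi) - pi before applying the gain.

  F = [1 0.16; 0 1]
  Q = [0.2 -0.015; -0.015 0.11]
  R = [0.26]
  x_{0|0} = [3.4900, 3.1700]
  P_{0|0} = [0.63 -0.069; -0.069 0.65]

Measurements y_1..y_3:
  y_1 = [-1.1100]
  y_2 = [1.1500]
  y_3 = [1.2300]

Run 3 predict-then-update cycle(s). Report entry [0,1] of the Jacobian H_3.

H_jac[0,1] = 0.1485

step 1: x^-=[3.9972, 3.1700]  P^-=[0.8246 0.0200; 0.0200 0.7600]  H_jac=[-0.1218 0.1536]  S=[0.2894]  K=[-0.3364; 0.3949]  nu=[-1.7805]  x^+=[4.5962, 2.4669]  P^+=[0.7918 0.0584; 0.0584 0.7149]
step 2: x^-=[4.9909, 2.4669]  P^-=[1.0288 0.1578; 0.1578 0.8249]  H_jac=[-0.0796 0.1610]  S=[0.2839]  K=[-0.1989; 0.4237]  nu=[0.6909]  x^+=[4.8534, 2.7596]  P^+=[1.0176 0.1818; 0.1818 0.7739]
step 3: x^-=[5.2950, 2.7596]  P^-=[1.2955 0.2906; 0.2906 0.8839]  H_jac=[-0.0774 0.1485]  S=[0.2806]  K=[-0.2036; 0.3877]  nu=[0.7496]  x^+=[5.1423, 3.0502]  P^+=[1.2839 0.3127; 0.3127 0.8417]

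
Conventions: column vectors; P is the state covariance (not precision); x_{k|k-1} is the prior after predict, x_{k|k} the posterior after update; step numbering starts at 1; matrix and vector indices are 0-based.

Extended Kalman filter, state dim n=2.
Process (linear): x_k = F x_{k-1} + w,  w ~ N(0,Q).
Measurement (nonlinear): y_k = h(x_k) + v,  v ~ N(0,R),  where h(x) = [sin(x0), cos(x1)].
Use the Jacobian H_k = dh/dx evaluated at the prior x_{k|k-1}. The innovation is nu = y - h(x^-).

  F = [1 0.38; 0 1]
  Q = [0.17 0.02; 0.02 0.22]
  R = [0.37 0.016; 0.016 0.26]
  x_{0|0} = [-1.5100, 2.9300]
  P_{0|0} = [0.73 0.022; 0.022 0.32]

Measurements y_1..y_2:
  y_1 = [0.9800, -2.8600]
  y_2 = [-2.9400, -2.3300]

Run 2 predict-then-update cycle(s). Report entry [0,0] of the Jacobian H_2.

H_jac[0,0] = -0.6127

step 1: x^-=[-0.3966, 2.9300]  P^-=[0.9629 0.1636; 0.1636 0.5400]  H_jac=[0.9224 0.0000; 0.0000 -0.2100]  S=[1.1892 -0.0157; -0.0157 0.2838]  K=[0.7458 -0.0798; 0.1217 -0.3929]  nu=[1.3663, -1.8823]  x^+=[0.7726, 3.8358]  P^+=[0.2978 0.0420; 0.0420 0.4771]
step 2: x^-=[2.2302, 3.8358]  P^-=[0.5686 0.2433; 0.2433 0.6971]  H_jac=[-0.6127 0.0000; 0.0000 0.6397]  S=[0.5834 -0.0794; -0.0794 0.5453]  K=[-0.5695 0.2026; -0.1472 0.7964]  nu=[-3.7304, -1.5614]  x^+=[4.0385, 3.1412]  P^+=[0.3387 0.0681; 0.0681 0.3200]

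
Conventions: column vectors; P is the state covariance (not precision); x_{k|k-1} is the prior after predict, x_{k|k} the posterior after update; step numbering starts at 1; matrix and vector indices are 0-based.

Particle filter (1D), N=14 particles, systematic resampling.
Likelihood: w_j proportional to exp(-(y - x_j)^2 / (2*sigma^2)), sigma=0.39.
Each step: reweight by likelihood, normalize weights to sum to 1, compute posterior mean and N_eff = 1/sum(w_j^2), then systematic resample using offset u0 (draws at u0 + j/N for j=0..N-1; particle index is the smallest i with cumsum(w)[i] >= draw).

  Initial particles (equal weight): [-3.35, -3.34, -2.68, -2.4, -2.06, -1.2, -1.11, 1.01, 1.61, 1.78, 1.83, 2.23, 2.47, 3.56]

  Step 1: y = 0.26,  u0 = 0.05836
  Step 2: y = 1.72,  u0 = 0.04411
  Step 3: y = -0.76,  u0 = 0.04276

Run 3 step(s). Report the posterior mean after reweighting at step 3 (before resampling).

step 1: w=[0.0000, 0.0000, 0.0000, 0.0000, 0.0000, 0.0055, 0.0128, 0.9615, 0.0153, 0.0031, 0.0018, 0.0000, 0.0000, 0.0000]  mean=0.9838  Neff=1.0812  idx=[7, 7, 7, 7, 7, 7, 7, 7, 7, 7, 7, 7, 7, 8]
step 2: w=[0.0554, 0.0554, 0.0554, 0.0554, 0.0554, 0.0554, 0.0554, 0.0554, 0.0554, 0.0554, 0.0554, 0.0554, 0.0554, 0.2794]  mean=1.1776  Neff=8.4750  idx=[0, 2, 3, 4, 5, 7, 8, 9, 11, 12, 13, 13, 13, 13]
step 3: w=[0.1000, 0.1000, 0.1000, 0.1000, 0.1000, 0.1000, 0.1000, 0.1000, 0.1000, 0.1000, 0.0000, 0.0000, 0.0000, 0.0000]  mean=1.0101  Neff=10.0023  idx=[0, 1, 1, 2, 3, 3, 4, 5, 6, 6, 7, 8, 9, 9]

post_mean = 1.0101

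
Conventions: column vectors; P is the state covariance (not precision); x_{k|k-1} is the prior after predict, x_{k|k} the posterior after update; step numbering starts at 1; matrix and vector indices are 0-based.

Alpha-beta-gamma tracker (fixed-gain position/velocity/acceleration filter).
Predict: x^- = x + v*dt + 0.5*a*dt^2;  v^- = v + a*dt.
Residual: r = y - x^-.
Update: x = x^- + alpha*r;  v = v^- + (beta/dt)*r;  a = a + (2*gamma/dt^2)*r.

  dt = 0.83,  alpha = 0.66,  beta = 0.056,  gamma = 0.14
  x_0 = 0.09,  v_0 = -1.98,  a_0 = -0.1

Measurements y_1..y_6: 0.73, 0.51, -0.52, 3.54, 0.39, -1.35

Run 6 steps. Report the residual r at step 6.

step 1: x_pred=-1.5878  r=2.3178  x^+=-0.0581  v^+=-1.9066  a^+=0.8421
step 2: x_pred=-1.3505  r=1.8605  x^+=-0.1226  v^+=-1.0822  a^+=1.5983
step 3: x_pred=-0.4702  r=-0.0498  x^+=-0.5031  v^+=0.2410  a^+=1.5780
step 4: x_pred=0.2405  r=3.2995  x^+=2.4182  v^+=1.7734  a^+=2.9191
step 5: x_pred=4.8956  r=-4.5056  x^+=1.9219  v^+=3.8923  a^+=1.0878
step 6: x_pred=5.5272  r=-6.8772  x^+=0.9883  v^+=4.3312  a^+=-1.7074

resid = -6.8772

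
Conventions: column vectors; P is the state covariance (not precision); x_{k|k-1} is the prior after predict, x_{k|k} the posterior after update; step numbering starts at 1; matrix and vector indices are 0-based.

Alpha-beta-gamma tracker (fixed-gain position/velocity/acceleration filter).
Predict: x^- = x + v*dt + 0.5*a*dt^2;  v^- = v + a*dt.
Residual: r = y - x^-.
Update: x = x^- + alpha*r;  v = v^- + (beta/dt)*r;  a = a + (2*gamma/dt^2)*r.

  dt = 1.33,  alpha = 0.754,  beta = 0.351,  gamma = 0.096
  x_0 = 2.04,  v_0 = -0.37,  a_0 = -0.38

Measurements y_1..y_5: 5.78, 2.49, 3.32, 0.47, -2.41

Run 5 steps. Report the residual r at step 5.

step 1: x_pred=1.2118  r=4.5682  x^+=4.6562  v^+=0.3302  a^+=0.1158
step 2: x_pred=5.1978  r=-2.7078  x^+=3.1561  v^+=-0.2304  a^+=-0.1781
step 3: x_pred=2.6922  r=0.6278  x^+=3.1656  v^+=-0.3015  a^+=-0.1099
step 4: x_pred=2.6673  r=-2.1973  x^+=1.0105  v^+=-1.0276  a^+=-0.3484
step 5: x_pred=-0.6644  r=-1.7456  x^+=-1.9806  v^+=-1.9517  a^+=-0.5379

resid = -1.7456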